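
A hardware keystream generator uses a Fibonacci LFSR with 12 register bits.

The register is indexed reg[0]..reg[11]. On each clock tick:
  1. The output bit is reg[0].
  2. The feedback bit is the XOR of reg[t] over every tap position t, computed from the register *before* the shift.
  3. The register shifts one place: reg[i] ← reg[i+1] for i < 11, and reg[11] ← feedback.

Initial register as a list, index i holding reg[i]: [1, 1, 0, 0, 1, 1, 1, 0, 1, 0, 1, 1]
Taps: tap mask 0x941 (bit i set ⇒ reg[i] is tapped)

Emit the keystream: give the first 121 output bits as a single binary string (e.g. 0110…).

1100111010110110011001110000110011110111101100110000010110101000010101001110111111110100010011001101001100100010111001010

step | reg (before) | out | fb
   0 | 110011101011 | 1 | 0
   1 | 100111010110 | 1 | 1
   2 | 001110101101 | 0 | 1
   3 | 011101011011 | 0 | 0
   4 | 111010110110 | 1 | 0
   5 | 110101101100 | 1 | 1
   6 | 101011011001 | 1 | 1
   7 | 010110110011 | 0 | 0
   8 | 101101100110 | 1 | 0
   9 | 011011001100 | 0 | 1
  10 | 110110011001 | 1 | 1
  11 | 101100110011 | 1 | 1
  12 | 011001100111 | 0 | 0
  13 | 110011001110 | 1 | 0
  14 | 100110011100 | 1 | 0
  15 | 001100111000 | 0 | 0
  16 | 011001110000 | 0 | 1
  17 | 110011100001 | 1 | 1
  18 | 100111000011 | 1 | 0
  19 | 001110000110 | 0 | 0
  20 | 011100001100 | 0 | 1
  21 | 111000011001 | 1 | 1
  22 | 110000110011 | 1 | 1
  23 | 100001100111 | 1 | 1
  24 | 000011001111 | 0 | 0
  25 | 000110011110 | 0 | 1
  26 | 001100111101 | 0 | 1
  27 | 011001111011 | 0 | 1
  28 | 110011110111 | 1 | 1
  29 | 100111101111 | 1 | 0
  30 | 001111011110 | 0 | 1
  31 | 011110111101 | 0 | 1
  32 | 111101111011 | 1 | 0
  33 | 111011110110 | 1 | 0
  34 | 110111101100 | 1 | 1
  35 | 101111011001 | 1 | 1
  36 | 011110110011 | 0 | 0
  37 | 111101100110 | 1 | 0
  38 | 111011001100 | 1 | 0
  39 | 110110011000 | 1 | 0
  40 | 101100110000 | 1 | 0
  41 | 011001100000 | 0 | 1
  42 | 110011000001 | 1 | 0
  43 | 100110000010 | 1 | 1
  44 | 001100000101 | 0 | 1
  45 | 011000001011 | 0 | 0
  46 | 110000010110 | 1 | 1
  47 | 100000101101 | 1 | 0
  48 | 000001011010 | 0 | 1
  49 | 000010110101 | 0 | 0
  50 | 000101101010 | 0 | 0
  51 | 001011010100 | 0 | 0
  52 | 010110101000 | 0 | 0
  53 | 101101010000 | 1 | 1
  54 | 011010100001 | 0 | 0
  55 | 110101000010 | 1 | 1
  56 | 101010000101 | 1 | 0
  57 | 010100001010 | 0 | 1
  58 | 101000010101 | 1 | 0
  59 | 010000101010 | 0 | 0
  60 | 100001010100 | 1 | 1
  61 | 000010101001 | 0 | 1
  62 | 000101010011 | 0 | 1
  63 | 001010100111 | 0 | 0
  64 | 010101001110 | 0 | 1
  65 | 101010011101 | 1 | 1
  66 | 010100111011 | 0 | 1
  67 | 101001110111 | 1 | 1
  68 | 010011101111 | 0 | 1
  69 | 100111011111 | 1 | 1
  70 | 001110111111 | 0 | 1
  71 | 011101111111 | 0 | 1
  72 | 111011111111 | 1 | 0
  73 | 110111111110 | 1 | 1
  74 | 101111111101 | 1 | 0
  75 | 011111111010 | 0 | 0
  76 | 111111110100 | 1 | 0
  77 | 111111101000 | 1 | 1
  78 | 111111010001 | 1 | 0
  79 | 111110100010 | 1 | 0
  80 | 111101000100 | 1 | 1
  81 | 111010001001 | 1 | 1
  82 | 110100010011 | 1 | 0
  83 | 101000100110 | 1 | 0
  84 | 010001001100 | 0 | 1
  85 | 100010011001 | 1 | 1
  86 | 000100110011 | 0 | 0
  87 | 001001100110 | 0 | 1
  88 | 010011001101 | 0 | 0
  89 | 100110011010 | 1 | 0
  90 | 001100110100 | 0 | 1
  91 | 011001101001 | 0 | 1
  92 | 110011010011 | 1 | 0
  93 | 100110100110 | 1 | 0
  94 | 001101001100 | 0 | 1
  95 | 011010011001 | 0 | 0
  96 | 110100110010 | 1 | 0
  97 | 101001100100 | 1 | 0
  98 | 010011001000 | 0 | 1
  99 | 100110010001 | 1 | 0
 100 | 001100100010 | 0 | 1
 101 | 011001000101 | 0 | 1
 102 | 110010001011 | 1 | 1
 103 | 100100010111 | 1 | 0
 104 | 001000101110 | 0 | 0
 105 | 010001011100 | 0 | 1
 106 | 100010111001 | 1 | 0
 107 | 000101110010 | 0 | 1
 108 | 001011100101 | 0 | 0
 109 | 010111001010 | 0 | 1
 110 | 101110010101 | 1 | 0
 111 | 011100101010 | 0 | 0
 112 | 111001010100 | 1 | 1
 113 | 110010101001 | 1 | 0
 114 | 100101010010 | 1 | 1
 115 | 001010100101 | 0 | 0
 116 | 010101001010 | 0 | 1
 117 | 101010010101 | 1 | 0
 118 | 010100101010 | 0 | 0
 119 | 101001010100 | 1 | 1
 120 | 010010101001 | 0 | 1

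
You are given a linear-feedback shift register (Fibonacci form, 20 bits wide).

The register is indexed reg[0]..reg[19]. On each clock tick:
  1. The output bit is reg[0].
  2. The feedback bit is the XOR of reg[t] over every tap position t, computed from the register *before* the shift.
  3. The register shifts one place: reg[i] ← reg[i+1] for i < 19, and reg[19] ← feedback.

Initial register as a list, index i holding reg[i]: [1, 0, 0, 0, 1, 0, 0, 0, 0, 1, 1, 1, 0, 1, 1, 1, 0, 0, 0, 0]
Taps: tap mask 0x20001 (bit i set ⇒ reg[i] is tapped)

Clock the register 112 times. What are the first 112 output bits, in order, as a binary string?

tick  register→output (feedback)
  0  10001000011101110000→1 (1)
  1  00010000111011100001→0 (0)
  2  00100001110111000010→0 (0)
  3  01000011101110000100→0 (1)
  4  10000111011100001001→1 (1)
  5  00001110111000010011→0 (0)
  6  00011101110000100110→0 (1)
  7  00111011100001001101→0 (1)
  8  01110111000010011011→0 (0)
  9  11101110000100110110→1 (0)
 10  11011100001001101100→1 (0)
 11  10111000010011011000→1 (1)
 12  01110000100110110001→0 (0)
 13  11100001001101100010→1 (1)
 14  11000010011011000101→1 (0)
 15  10000100110110001010→1 (1)
 16  00001001101100010101→0 (1)
 17  00010011011000101011→0 (0)
 18  00100110110001010110→0 (1)
 19  01001101100010101101→0 (1)
 20  10011011000101011011→1 (1)
 21  00110110001010110111→0 (1)
 22  01101100010101101111→0 (1)
 23  11011000101011011111→1 (0)
 24  10110001010110111110→1 (0)
 25  01100010101101111100→0 (1)
 26  11000101011011111001→1 (1)
 27  10001010110111110011→1 (1)
 28  00010101101111100111→0 (1)
 29  00101011011111001111→0 (1)
 30  01010110111110011111→0 (1)
 31  10101101111100111111→1 (0)
 32  01011011111001111110→0 (1)
 33  10110111110011111101→1 (0)
 34  01101111100111111010→0 (0)
 35  11011111001111110100→1 (0)
 36  10111110011111101000→1 (1)
 37  01111100111111010001→0 (0)
 38  11111001111110100010→1 (1)
 39  11110011111101000101→1 (0)
 40  11100111111010001010→1 (1)
 41  11001111110100010101→1 (0)
 42  10011111101000101010→1 (1)
 43  00111111010001010101→0 (1)
 44  01111110100010101011→0 (0)
 45  11111101000101010110→1 (0)
 46  11111010001010101100→1 (0)
 47  11110100010101011000→1 (1)
 48  11101000101010110001→1 (1)
 49  11010001010101100011→1 (1)
 50  10100010101011000111→1 (0)
 51  01000101010110001110→0 (1)
 52  10001010101100011101→1 (0)
 53  00010101011000111010→0 (0)
 54  00101010110001110100→0 (1)
 55  01010101100011101001→0 (0)
 56  10101011000111010010→1 (1)
 57  01010110001110100101→0 (1)
 58  10101100011101001011→1 (1)
 59  01011000111010010111→0 (1)
 60  10110001110100101111→1 (0)
 61  01100011101001011110→0 (1)
 62  11000111010010111101→1 (0)
 63  10001110100101111010→1 (1)
 64  00011101001011110101→0 (1)
 65  00111010010111101011→0 (0)
 66  01110100101111010110→0 (1)
 67  11101001011110101101→1 (0)
 68  11010010111101011010→1 (1)
 69  10100101111010110101→1 (0)
 70  01001011110101101010→0 (0)
 71  10010111101011010100→1 (0)
 72  00101111010110101000→0 (0)
 73  01011110101101010000→0 (0)
 74  10111101011010100000→1 (1)
 75  01111010110101000001→0 (0)
 76  11110101101010000010→1 (1)
 77  11101011010100000101→1 (0)
 78  11010110101000001010→1 (1)
 79  10101101010000010101→1 (0)
 80  01011010100000101010→0 (0)
 81  10110101000001010100→1 (0)
 82  01101010000010101000→0 (0)
 83  11010100000101010000→1 (1)
 84  10101000001010100001→1 (1)
 85  01010000010101000011→0 (0)
 86  10100000101010000110→1 (0)
 87  01000001010100001100→0 (1)
 88  10000010101000011001→1 (1)
 89  00000101010000110011→0 (0)
 90  00001010100001100110→0 (1)
 91  00010101000011001101→0 (1)
 92  00101010000110011011→0 (0)
 93  01010100001100110110→0 (1)
 94  10101000011001101101→1 (0)
 95  01010000110011011010→0 (0)
 96  10100001100110110100→1 (0)
 97  01000011001101101000→0 (0)
 98  10000110011011010000→1 (1)
 99  00001100110110100001→0 (0)
100  00011001101101000010→0 (0)
101  00110011011010000100→0 (1)
102  01100110110100001001→0 (0)
103  11001101101000010010→1 (1)
104  10011011010000100101→1 (0)
105  00110110100001001010→0 (0)
106  01101101000010010100→0 (1)
107  11011010000100101001→1 (1)
108  10110100001001010011→1 (1)
109  01101000010010100111→0 (1)
110  11010000100101001111→1 (0)
111  10100001001010011110→1 (0)

1000100001110111000010011011000101011011111001111110100010101011000111010010111101011010100000101010000110011011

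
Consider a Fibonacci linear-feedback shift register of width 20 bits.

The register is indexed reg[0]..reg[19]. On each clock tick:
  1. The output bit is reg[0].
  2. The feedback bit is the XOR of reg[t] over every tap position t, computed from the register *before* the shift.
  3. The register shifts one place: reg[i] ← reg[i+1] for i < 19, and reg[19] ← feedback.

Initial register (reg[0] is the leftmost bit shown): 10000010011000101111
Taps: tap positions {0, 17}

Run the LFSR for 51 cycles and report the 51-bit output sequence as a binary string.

100000100110001011110110111110010000111010111000100

tick  register→output (feedback)
  0  10000010011000101111→1 (0)
  1  00000100110001011110→0 (1)
  2  00001001100010111101→0 (1)
  3  00010011000101111011→0 (0)
  4  00100110001011110110→0 (1)
  5  01001100010111101101→0 (1)
  6  10011000101111011011→1 (1)
  7  00110001011110110111→0 (1)
  8  01100010111101101111→0 (1)
  9  11000101111011011111→1 (0)
 10  10001011110110111110→1 (0)
 11  00010111101101111100→0 (1)
 12  00101111011011111001→0 (0)
 13  01011110110111110010→0 (0)
 14  10111101101111100100→1 (0)
 15  01111011011111001000→0 (0)
 16  11110110111110010000→1 (1)
 17  11101101111100100001→1 (1)
 18  11011011111001000011→1 (1)
 19  10110111110010000111→1 (0)
 20  01101111100100001110→0 (1)
 21  11011111001000011101→1 (0)
 22  10111110010000111010→1 (1)
 23  01111100100001110101→0 (1)
 24  11111001000011101011→1 (1)
 25  11110010000111010111→1 (0)
 26  11100100001110101110→1 (0)
 27  11001000011101011100→1 (0)
 28  10010000111010111000→1 (1)
 29  00100001110101110001→0 (0)
 30  01000011101011100010→0 (0)
 31  10000111010111000100→1 (0)
 32  00001110101110001000→0 (0)
 33  00011101011100010000→0 (0)
 34  00111010111000100000→0 (0)
 35  01110101110001000000→0 (0)
 36  11101011100010000000→1 (1)
 37  11010111000100000001→1 (1)
 38  10101110001000000011→1 (1)
 39  01011100010000000111→0 (1)
 40  10111000100000001111→1 (0)
 41  01110001000000011110→0 (1)
 42  11100010000000111101→1 (0)
 43  11000100000001111010→1 (1)
 44  10001000000011110101→1 (0)
 45  00010000000111101010→0 (0)
 46  00100000001111010100→0 (1)
 47  01000000011110101001→0 (0)
 48  10000000111101010010→1 (1)
 49  00000001111010100101→0 (1)
 50  00000011110101001011→0 (0)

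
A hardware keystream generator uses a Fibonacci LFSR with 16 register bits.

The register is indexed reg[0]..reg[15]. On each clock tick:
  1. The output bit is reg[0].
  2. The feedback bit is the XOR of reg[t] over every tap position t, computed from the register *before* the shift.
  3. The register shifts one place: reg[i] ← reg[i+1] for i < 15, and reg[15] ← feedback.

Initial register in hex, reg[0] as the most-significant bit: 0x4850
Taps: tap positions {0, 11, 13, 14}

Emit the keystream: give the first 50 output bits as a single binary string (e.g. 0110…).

01001000010100001110100000010111011001100111011111

k : reg_k → out_k, fb_k
0: 0100100001010000 → 0, fb=1
1: 1001000010100001 → 1, fb=1
2: 0010000101000011 → 0, fb=1
3: 0100001010000111 → 0, fb=0
4: 1000010100001110 → 1, fb=1
5: 0000101000011101 → 0, fb=0
6: 0001010000111010 → 0, fb=0
7: 0010100001110100 → 0, fb=0
8: 0101000011101000 → 0, fb=0
9: 1010000111010000 → 1, fb=0
10: 0100001110100000 → 0, fb=0
11: 1000011101000000 → 1, fb=1
12: 0000111010000001 → 0, fb=0
13: 0001110100000010 → 0, fb=1
14: 0011101000000101 → 0, fb=1
15: 0111010000001011 → 0, fb=1
16: 1110100000010111 → 1, fb=0
17: 1101000000101110 → 1, fb=1
18: 1010000001011101 → 1, fb=1
19: 0100000010111011 → 0, fb=0
20: 1000000101110110 → 1, fb=0
21: 0000001011101100 → 0, fb=1
22: 0000010111011001 → 0, fb=1
23: 0000101110110011 → 0, fb=0
24: 0001011101100110 → 0, fb=0
25: 0010111011001100 → 0, fb=1
26: 0101110110011001 → 0, fb=1
27: 1011101100110011 → 1, fb=1
28: 0111011001100111 → 0, fb=0
29: 1110110011001110 → 1, fb=1
30: 1101100110011101 → 1, fb=1
31: 1011001100111011 → 1, fb=1
32: 0110011001110111 → 0, fb=1
33: 1100110011101111 → 1, fb=1
34: 1001100111011111 → 1, fb=0
35: 0011001110111110 → 0, fb=1
36: 0110011101111101 → 0, fb=0
37: 1100111011111010 → 1, fb=1
38: 1001110111110101 → 1, fb=1
39: 0011101111101011 → 0, fb=1
40: 0111011111010111 → 0, fb=1
41: 1110111110101111 → 1, fb=1
42: 1101111101011111 → 1, fb=0
43: 1011111010111110 → 1, fb=0
44: 0111110101111100 → 0, fb=0
45: 1111101011111000 → 1, fb=0
46: 1111010111110000 → 1, fb=0
47: 1110101111100000 → 1, fb=1
48: 1101011111000001 → 1, fb=1
49: 1010111110000011 → 1, fb=0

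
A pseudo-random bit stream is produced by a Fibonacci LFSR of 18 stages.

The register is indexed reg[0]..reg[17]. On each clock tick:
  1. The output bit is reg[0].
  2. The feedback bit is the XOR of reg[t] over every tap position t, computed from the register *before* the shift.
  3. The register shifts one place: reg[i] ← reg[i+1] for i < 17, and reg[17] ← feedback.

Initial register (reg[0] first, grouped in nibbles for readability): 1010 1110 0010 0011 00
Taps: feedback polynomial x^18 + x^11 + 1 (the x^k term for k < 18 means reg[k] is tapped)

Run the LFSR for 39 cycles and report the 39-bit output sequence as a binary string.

tick  register→output (feedback)
  0  101011100010001100→1 (1)
  1  010111000100011001→0 (0)
  2  101110001000110010→1 (1)
  3  011100010001100101→0 (1)
  4  111000100011001011→1 (0)
  5  110001000110010110→1 (1)
  6  100010001100101101→1 (1)
  7  000100011001011011→0 (1)
  8  001000110010110111→0 (0)
  9  010001100101101110→0 (1)
 10  100011001011011101→1 (0)
 11  000110010110111010→0 (0)
 12  001100101101110100→0 (1)
 13  011001011011101001→0 (1)
 14  110010110111010011→1 (0)
 15  100101101110100110→1 (1)
 16  001011011101001101→0 (1)
 17  010110111010011011→0 (0)
 18  101101110100110110→1 (1)
 19  011011101001101101→0 (1)
 20  110111010011011011→1 (0)
 21  101110100110110110→1 (1)
 22  011101001101101101→0 (1)
 23  111010011011011011→1 (0)
 24  110100110110110110→1 (1)
 25  101001101101101101→1 (0)
 26  010011011011011010→0 (1)
 27  100110110110110101→1 (1)
 28  001101101101101011→0 (1)
 29  011011011011010111→0 (1)
 30  110110110110101111→1 (1)
 31  101101101101011111→1 (0)
 32  011011011010111110→0 (0)
 33  110110110101111100→1 (0)
 34  101101101011111000→1 (0)
 35  011011010111110000→0 (1)
 36  110110101111100001→1 (0)
 37  101101011111000010→1 (0)
 38  011010111110000100→0 (0)

101011100010001100101101110100110110110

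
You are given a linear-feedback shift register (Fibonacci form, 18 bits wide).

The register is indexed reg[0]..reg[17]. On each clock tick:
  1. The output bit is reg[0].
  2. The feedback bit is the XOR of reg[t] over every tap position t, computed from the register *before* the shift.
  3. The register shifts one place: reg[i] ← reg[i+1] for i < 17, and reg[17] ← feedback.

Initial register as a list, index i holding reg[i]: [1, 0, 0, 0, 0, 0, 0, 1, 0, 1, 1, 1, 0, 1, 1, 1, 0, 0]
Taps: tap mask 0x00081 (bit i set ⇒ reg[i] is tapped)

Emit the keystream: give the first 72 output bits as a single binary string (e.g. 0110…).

tick  register→output (feedback)
  0  100000010111011100→1 (0)
  1  000000101110111000→0 (0)
  2  000001011101110000→0 (1)
  3  000010111011100001→0 (1)
  4  000101110111000011→0 (1)
  5  001011101110000111→0 (0)
  6  010111011100001110→0 (1)
  7  101110111000011101→1 (0)
  8  011101110000111010→0 (1)
  9  111011100001110101→1 (1)
 10  110111000011101011→1 (1)
 11  101110000111010111→1 (1)
 12  011100001110101111→0 (0)
 13  111000011101011110→1 (0)
 14  110000111010111100→1 (0)
 15  100001110101111000→1 (0)
 16  000011101011110000→0 (0)
 17  000111010111100000→0 (1)
 18  001110101111000001→0 (0)
 19  011101011110000010→0 (1)
 20  111010111100000101→1 (0)
 21  110101111000001010→1 (0)
 22  101011110000010100→1 (0)
 23  010111100000101000→0 (0)
 24  101111000001010000→1 (1)
 25  011110000010100001→0 (0)
 26  111100000101000010→1 (1)
 27  111000001010000101→1 (1)
 28  110000010100001011→1 (0)
 29  100000101000010110→1 (1)
 30  000001010000101101→0 (1)
 31  000010100001011011→0 (0)
 32  000101000010110110→0 (0)
 33  001010000101101100→0 (0)
 34  010100001011011000→0 (0)
 35  101000010110110000→1 (0)
 36  010000101101100000→0 (0)
 37  100001011011000000→1 (0)
 38  000010110110000000→0 (1)
 39  000101101100000001→0 (0)
 40  001011011000000010→0 (1)
 41  010110110000000101→0 (1)
 42  101101100000001011→1 (1)
 43  011011000000010111→0 (0)
 44  110110000000101110→1 (1)
 45  101100000001011101→1 (1)
 46  011000000010111011→0 (0)
 47  110000000101110110→1 (1)
 48  100000001011101101→1 (1)
 49  000000010111011011→0 (1)
 50  000000101110110111→0 (0)
 51  000001011101101110→0 (1)
 52  000010111011011101→0 (1)
 53  000101110110111011→0 (1)
 54  001011101101110111→0 (0)
 55  010111011011101110→0 (1)
 56  101110110111011101→1 (0)
 57  011101101110111010→0 (0)
 58  111011011101110100→1 (0)
 59  110110111011101000→1 (0)
 60  101101110111010000→1 (0)
 61  011011101110100000→0 (0)
 62  110111011101000000→1 (0)
 63  101110111010000000→1 (0)
 64  011101110100000000→0 (1)
 65  111011101000000001→1 (1)
 66  110111010000000011→1 (0)
 67  101110100000000110→1 (1)
 68  011101000000001101→0 (0)
 69  111010000000011010→1 (1)
 70  110100000000110101→1 (1)
 71  101000000001101011→1 (1)

100000010111011100001110101111000001010000101101100000001011101101110111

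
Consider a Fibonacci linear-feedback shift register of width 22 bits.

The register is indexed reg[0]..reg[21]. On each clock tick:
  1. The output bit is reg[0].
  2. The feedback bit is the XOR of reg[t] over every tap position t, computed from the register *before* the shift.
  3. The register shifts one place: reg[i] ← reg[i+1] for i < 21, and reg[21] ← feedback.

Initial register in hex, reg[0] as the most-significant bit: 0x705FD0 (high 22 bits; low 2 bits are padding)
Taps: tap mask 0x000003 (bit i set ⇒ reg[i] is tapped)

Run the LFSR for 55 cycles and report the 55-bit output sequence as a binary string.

0111000001011111110100100100001110000001110110110001001

k : reg_k → out_k, fb_k
0: 0111000001011111110100 → 0, fb=1
1: 1110000010111111101001 → 1, fb=0
2: 1100000101111111010010 → 1, fb=0
3: 1000001011111110100100 → 1, fb=1
4: 0000010111111101001001 → 0, fb=0
5: 0000101111111010010010 → 0, fb=0
6: 0001011111110100100100 → 0, fb=0
7: 0010111111101001001000 → 0, fb=0
8: 0101111111010010010000 → 0, fb=1
9: 1011111110100100100001 → 1, fb=1
10: 0111111101001001000011 → 0, fb=1
11: 1111111010010010000111 → 1, fb=0
12: 1111110100100100001110 → 1, fb=0
13: 1111101001001000011100 → 1, fb=0
14: 1111010010010000111000 → 1, fb=0
15: 1110100100100001110000 → 1, fb=0
16: 1101001001000011100000 → 1, fb=0
17: 1010010010000111000000 → 1, fb=1
18: 0100100100001110000001 → 0, fb=1
19: 1001001000011100000011 → 1, fb=1
20: 0010010000111000000111 → 0, fb=0
21: 0100100001110000001110 → 0, fb=1
22: 1001000011100000011101 → 1, fb=1
23: 0010000111000000111011 → 0, fb=0
24: 0100001110000001110110 → 0, fb=1
25: 1000011100000011101101 → 1, fb=1
26: 0000111000000111011011 → 0, fb=0
27: 0001110000001110110110 → 0, fb=0
28: 0011100000011101101100 → 0, fb=0
29: 0111000000111011011000 → 0, fb=1
30: 1110000001110110110001 → 1, fb=0
31: 1100000011101101100010 → 1, fb=0
32: 1000000111011011000100 → 1, fb=1
33: 0000001110110110001001 → 0, fb=0
34: 0000011101101100010010 → 0, fb=0
35: 0000111011011000100100 → 0, fb=0
36: 0001110110110001001000 → 0, fb=0
37: 0011101101100010010000 → 0, fb=0
38: 0111011011000100100000 → 0, fb=1
39: 1110110110001001000001 → 1, fb=0
40: 1101101100010010000010 → 1, fb=0
41: 1011011000100100000100 → 1, fb=1
42: 0110110001001000001001 → 0, fb=1
43: 1101100010010000010011 → 1, fb=0
44: 1011000100100000100110 → 1, fb=1
45: 0110001001000001001101 → 0, fb=1
46: 1100010010000010011011 → 1, fb=0
47: 1000100100000100110110 → 1, fb=1
48: 0001001000001001101101 → 0, fb=0
49: 0010010000010011011010 → 0, fb=0
50: 0100100000100110110100 → 0, fb=1
51: 1001000001001101101001 → 1, fb=1
52: 0010000010011011010011 → 0, fb=0
53: 0100000100110110100110 → 0, fb=1
54: 1000001001101101001101 → 1, fb=1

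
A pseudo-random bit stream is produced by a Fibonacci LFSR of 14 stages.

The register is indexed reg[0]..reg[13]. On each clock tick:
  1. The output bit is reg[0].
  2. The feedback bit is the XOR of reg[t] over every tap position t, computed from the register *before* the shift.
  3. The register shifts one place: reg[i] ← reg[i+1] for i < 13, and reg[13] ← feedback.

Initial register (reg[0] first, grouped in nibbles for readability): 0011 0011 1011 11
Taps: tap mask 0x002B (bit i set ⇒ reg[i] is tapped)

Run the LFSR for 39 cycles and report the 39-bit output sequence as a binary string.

k : reg_k → out_k, fb_k
0: 00110011101111 → 0, fb=1
1: 01100111011111 → 0, fb=0
2: 11001110111110 → 1, fb=1
3: 10011101111101 → 1, fb=1
4: 00111011111011 → 0, fb=1
5: 01110111110111 → 0, fb=1
6: 11101111101111 → 1, fb=1
7: 11011111011111 → 1, fb=0
8: 10111110111110 → 1, fb=1
9: 01111101111101 → 0, fb=1
10: 11111011111011 → 1, fb=1
11: 11110111110111 → 1, fb=0
12: 11101111101110 → 1, fb=1
13: 11011111011101 → 1, fb=0
14: 10111110111010 → 1, fb=1
15: 01111101110101 → 0, fb=1
16: 11111011101011 → 1, fb=1
17: 11110111010111 → 1, fb=0
18: 11101110101110 → 1, fb=1
19: 11011101011101 → 1, fb=0
20: 10111010111010 → 1, fb=0
21: 01110101110100 → 0, fb=1
22: 11101011101001 → 1, fb=0
23: 11010111010010 → 1, fb=0
24: 10101110100100 → 1, fb=0
25: 01011101001000 → 0, fb=1
26: 10111010010001 → 1, fb=0
27: 01110100100010 → 0, fb=1
28: 11101001000101 → 1, fb=0
29: 11010010001010 → 1, fb=1
30: 10100100010101 → 1, fb=0
31: 01001000101010 → 0, fb=1
32: 10010001010101 → 1, fb=0
33: 00100010101010 → 0, fb=0
34: 01000101010100 → 0, fb=0
35: 10001010101000 → 1, fb=1
36: 00010101010001 → 0, fb=0
37: 00101010100010 → 0, fb=0
38: 01010101000100 → 0, fb=1

001100111011111011111011101011101001000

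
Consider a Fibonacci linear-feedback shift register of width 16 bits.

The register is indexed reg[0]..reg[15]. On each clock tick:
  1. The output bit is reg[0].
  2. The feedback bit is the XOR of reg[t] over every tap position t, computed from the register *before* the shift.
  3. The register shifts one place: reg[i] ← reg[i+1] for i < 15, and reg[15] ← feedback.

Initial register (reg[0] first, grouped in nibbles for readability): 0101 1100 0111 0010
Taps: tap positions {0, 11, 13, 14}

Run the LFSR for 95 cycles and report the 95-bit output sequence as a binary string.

01011100011100100000111001011100011111010100110010100101101110000111010111011011000011111011111

k : reg_k → out_k, fb_k
0: 0101110001110010 → 0, fb=0
1: 1011100011100100 → 1, fb=0
2: 0111000111001000 → 0, fb=0
3: 1110001110010000 → 1, fb=0
4: 1100011100100000 → 1, fb=1
5: 1000111001000001 → 1, fb=1
6: 0001110010000011 → 0, fb=1
7: 0011100100000111 → 0, fb=0
8: 0111001000001110 → 0, fb=0
9: 1110010000011100 → 1, fb=1
10: 1100100000111001 → 1, fb=0
11: 1001000001110010 → 1, fb=1
12: 0010000011100101 → 0, fb=1
13: 0100000111001011 → 0, fb=1
14: 1000001110010111 → 1, fb=0
15: 0000011100101110 → 0, fb=0
16: 0000111001011100 → 0, fb=0
17: 0001110010111000 → 0, fb=1
18: 0011100101110001 → 0, fb=1
19: 0111001011100011 → 0, fb=1
20: 1110010111000111 → 1, fb=1
21: 1100101110001111 → 1, fb=1
22: 1001011100011111 → 1, fb=0
23: 0010111000111110 → 0, fb=1
24: 0101110001111101 → 0, fb=0
25: 1011100011111010 → 1, fb=1
26: 0111000111110101 → 0, fb=0
27: 1110001111101010 → 1, fb=0
28: 1100011111010100 → 1, fb=1
29: 1000111110101001 → 1, fb=1
30: 0001111101010011 → 0, fb=0
31: 0011111010100110 → 0, fb=0
32: 0111110101001100 → 0, fb=1
33: 1111101010011001 → 1, fb=0
34: 1111010100110010 → 1, fb=1
35: 1110101001100101 → 1, fb=0
36: 1101010011001010 → 1, fb=0
37: 1010100110010100 → 1, fb=1
38: 0101001100101001 → 0, fb=0
39: 1010011001010010 → 1, fb=1
40: 0100110010100101 → 0, fb=1
41: 1001100101001011 → 1, fb=0
42: 0011001010010110 → 0, fb=1
43: 0110010100101101 → 0, fb=1
44: 1100101001011011 → 1, fb=1
45: 1001010010110111 → 1, fb=0
46: 0010100101101110 → 0, fb=0
47: 0101001011011100 → 0, fb=0
48: 1010010110111000 → 1, fb=0
49: 0100101101110000 → 0, fb=1
50: 1001011011100001 → 1, fb=1
51: 0010110111000011 → 0, fb=1
52: 0101101110000111 → 0, fb=0
53: 1011011100001110 → 1, fb=1
54: 0110111000011101 → 0, fb=0
55: 1101110000111010 → 1, fb=1
56: 1011100001110101 → 1, fb=1
57: 0111000011101011 → 0, fb=1
58: 1110000111010111 → 1, fb=0
59: 1100001110101110 → 1, fb=1
60: 1000011101011101 → 1, fb=1
61: 0000111010111011 → 0, fb=0
62: 0001110101110110 → 0, fb=1
63: 0011101011101101 → 0, fb=1
64: 0111010111011011 → 0, fb=0
65: 1110101110110110 → 1, fb=0
66: 1101011101101100 → 1, fb=0
67: 1010111011011000 → 1, fb=0
68: 0101110110110000 → 0, fb=1
69: 1011101101100001 → 1, fb=1
70: 0111011011000011 → 0, fb=1
71: 1110110110000111 → 1, fb=1
72: 1101101100001111 → 1, fb=1
73: 1011011000011111 → 1, fb=0
74: 0110110000111110 → 0, fb=1
75: 1101100001111101 → 1, fb=1
76: 1011000011111011 → 1, fb=1
77: 0110000111110111 → 0, fb=1
78: 1100001111101111 → 1, fb=1
79: 1000011111011111 → 1, fb=0
80: 0000111110111110 → 0, fb=1
81: 0001111101111101 → 0, fb=0
82: 0011111011111010 → 0, fb=0
83: 0111110111110100 → 0, fb=0
84: 1111101111101000 → 1, fb=1
85: 1111011111010001 → 1, fb=0
86: 1110111110100010 → 1, fb=0
87: 1101111101000100 → 1, fb=0
88: 1011111010001000 → 1, fb=1
89: 0111110100010001 → 0, fb=1
90: 1111101000100011 → 1, fb=0
91: 1111010001000110 → 1, fb=1
92: 1110100010001101 → 1, fb=0
93: 1101000100011010 → 1, fb=1
94: 1010001000110101 → 1, fb=1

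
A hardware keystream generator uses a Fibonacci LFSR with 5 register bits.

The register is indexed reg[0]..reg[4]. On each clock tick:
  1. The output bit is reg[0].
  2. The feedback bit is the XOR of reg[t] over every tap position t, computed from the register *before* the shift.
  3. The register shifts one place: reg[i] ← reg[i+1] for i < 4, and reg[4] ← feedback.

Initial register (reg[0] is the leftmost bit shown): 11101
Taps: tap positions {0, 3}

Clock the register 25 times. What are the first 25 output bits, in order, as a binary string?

1110110001111100110100100

k : reg_k → out_k, fb_k
0: 11101 → 1, fb=1
1: 11011 → 1, fb=0
2: 10110 → 1, fb=0
3: 01100 → 0, fb=0
4: 11000 → 1, fb=1
5: 10001 → 1, fb=1
6: 00011 → 0, fb=1
7: 00111 → 0, fb=1
8: 01111 → 0, fb=1
9: 11111 → 1, fb=0
10: 11110 → 1, fb=0
11: 11100 → 1, fb=1
12: 11001 → 1, fb=1
13: 10011 → 1, fb=0
14: 00110 → 0, fb=1
15: 01101 → 0, fb=0
16: 11010 → 1, fb=0
17: 10100 → 1, fb=1
18: 01001 → 0, fb=0
19: 10010 → 1, fb=0
20: 00100 → 0, fb=0
21: 01000 → 0, fb=0
22: 10000 → 1, fb=1
23: 00001 → 0, fb=0
24: 00010 → 0, fb=1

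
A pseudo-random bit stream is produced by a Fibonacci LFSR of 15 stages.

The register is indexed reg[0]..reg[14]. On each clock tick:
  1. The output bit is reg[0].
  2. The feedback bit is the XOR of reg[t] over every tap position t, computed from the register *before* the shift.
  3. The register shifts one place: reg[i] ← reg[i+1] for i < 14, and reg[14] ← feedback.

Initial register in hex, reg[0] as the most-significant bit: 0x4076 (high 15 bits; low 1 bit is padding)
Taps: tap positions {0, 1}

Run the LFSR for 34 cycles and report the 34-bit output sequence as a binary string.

step | reg (before) | out | fb
   0 | 010000000111011 | 0 | 1
   1 | 100000001110111 | 1 | 1
   2 | 000000011101111 | 0 | 0
   3 | 000000111011110 | 0 | 0
   4 | 000001110111100 | 0 | 0
   5 | 000011101111000 | 0 | 0
   6 | 000111011110000 | 0 | 0
   7 | 001110111100000 | 0 | 0
   8 | 011101111000000 | 0 | 1
   9 | 111011110000001 | 1 | 0
  10 | 110111100000010 | 1 | 0
  11 | 101111000000100 | 1 | 1
  12 | 011110000001001 | 0 | 1
  13 | 111100000010011 | 1 | 0
  14 | 111000000100110 | 1 | 0
  15 | 110000001001100 | 1 | 0
  16 | 100000010011000 | 1 | 1
  17 | 000000100110001 | 0 | 0
  18 | 000001001100010 | 0 | 0
  19 | 000010011000100 | 0 | 0
  20 | 000100110001000 | 0 | 0
  21 | 001001100010000 | 0 | 0
  22 | 010011000100000 | 0 | 1
  23 | 100110001000001 | 1 | 1
  24 | 001100010000011 | 0 | 0
  25 | 011000100000110 | 0 | 1
  26 | 110001000001101 | 1 | 0
  27 | 100010000011010 | 1 | 1
  28 | 000100000110101 | 0 | 0
  29 | 001000001101010 | 0 | 0
  30 | 010000011010100 | 0 | 1
  31 | 100000110101001 | 1 | 1
  32 | 000001101010011 | 0 | 0
  33 | 000011010100110 | 0 | 0

0100000001110111100000010011000100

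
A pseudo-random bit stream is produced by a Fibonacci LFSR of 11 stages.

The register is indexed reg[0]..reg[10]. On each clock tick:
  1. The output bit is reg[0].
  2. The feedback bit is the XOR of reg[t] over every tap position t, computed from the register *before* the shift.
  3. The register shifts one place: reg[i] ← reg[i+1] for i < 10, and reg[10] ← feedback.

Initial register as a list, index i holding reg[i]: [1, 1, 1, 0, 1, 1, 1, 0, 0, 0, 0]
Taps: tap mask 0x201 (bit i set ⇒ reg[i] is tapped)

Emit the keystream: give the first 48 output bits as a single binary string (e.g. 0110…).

k : reg_k → out_k, fb_k
0: 11101110000 → 1, fb=1
1: 11011100001 → 1, fb=1
2: 10111000011 → 1, fb=0
3: 01110000110 → 0, fb=1
4: 11100001101 → 1, fb=1
5: 11000011011 → 1, fb=0
6: 10000110110 → 1, fb=0
7: 00001101100 → 0, fb=0
8: 00011011000 → 0, fb=0
9: 00110110000 → 0, fb=0
10: 01101100000 → 0, fb=0
11: 11011000000 → 1, fb=1
12: 10110000001 → 1, fb=1
13: 01100000011 → 0, fb=1
14: 11000000111 → 1, fb=0
15: 10000001110 → 1, fb=0
16: 00000011100 → 0, fb=0
17: 00000111000 → 0, fb=0
18: 00001110000 → 0, fb=0
19: 00011100000 → 0, fb=0
20: 00111000000 → 0, fb=0
21: 01110000000 → 0, fb=0
22: 11100000000 → 1, fb=1
23: 11000000001 → 1, fb=1
24: 10000000011 → 1, fb=0
25: 00000000110 → 0, fb=1
26: 00000001101 → 0, fb=0
27: 00000011010 → 0, fb=1
28: 00000110101 → 0, fb=0
29: 00001101010 → 0, fb=1
30: 00011010101 → 0, fb=0
31: 00110101010 → 0, fb=1
32: 01101010101 → 0, fb=0
33: 11010101010 → 1, fb=0
34: 10101010100 → 1, fb=1
35: 01010101001 → 0, fb=0
36: 10101010010 → 1, fb=0
37: 01010100100 → 0, fb=0
38: 10101001000 → 1, fb=1
39: 01010010001 → 0, fb=0
40: 10100100010 → 1, fb=0
41: 01001000100 → 0, fb=0
42: 10010001000 → 1, fb=1
43: 00100010001 → 0, fb=0
44: 01000100010 → 0, fb=1
45: 10001000101 → 1, fb=1
46: 00010001011 → 0, fb=1
47: 00100010111 → 0, fb=1

111011100001101100000011100000000110101010100100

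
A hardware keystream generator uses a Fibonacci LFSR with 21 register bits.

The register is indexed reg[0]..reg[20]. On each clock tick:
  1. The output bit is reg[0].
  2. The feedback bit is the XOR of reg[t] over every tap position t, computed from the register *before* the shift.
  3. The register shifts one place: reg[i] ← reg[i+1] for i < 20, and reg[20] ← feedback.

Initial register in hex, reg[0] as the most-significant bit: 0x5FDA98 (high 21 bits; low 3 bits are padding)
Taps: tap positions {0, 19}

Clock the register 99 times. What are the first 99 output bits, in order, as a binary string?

tick  register→output (feedback)
  0  010111111101101010011→0 (1)
  1  101111111011010100111→1 (0)
  2  011111110110101001110→0 (1)
  3  111111101101010011101→1 (1)
  4  111111011010100111011→1 (0)
  5  111110110101001110110→1 (0)
  6  111101101010011101100→1 (1)
  7  111011010100111011001→1 (1)
  8  110110101001110110011→1 (0)
  9  101101010011101100110→1 (0)
 10  011010100111011001100→0 (0)
 11  110101001110110011000→1 (1)
 12  101010011101100110001→1 (1)
 13  010100111011001100011→0 (1)
 14  101001110110011000111→1 (0)
 15  010011101100110001110→0 (1)
 16  100111011001100011101→1 (1)
 17  001110110011000111011→0 (1)
 18  011101100110001110111→0 (1)
 19  111011001100011101111→1 (0)
 20  110110011000111011110→1 (0)
 21  101100110001110111100→1 (1)
 22  011001100011101111001→0 (0)
 23  110011000111011110010→1 (0)
 24  100110001110111100100→1 (1)
 25  001100011101111001001→0 (0)
 26  011000111011110010010→0 (1)
 27  110001110111100100101→1 (1)
 28  100011101111001001011→1 (0)
 29  000111011110010010110→0 (1)
 30  001110111100100101101→0 (0)
 31  011101111001001011010→0 (1)
 32  111011110010010110101→1 (1)
 33  110111100100101101011→1 (0)
 34  101111001001011010110→1 (0)
 35  011110010010110101100→0 (0)
 36  111100100101101011000→1 (1)
 37  111001001011010110001→1 (1)
 38  110010010110101100011→1 (0)
 39  100100101101011000110→1 (0)
 40  001001011010110001100→0 (0)
 41  010010110101100011000→0 (0)
 42  100101101011000110000→1 (1)
 43  001011010110001100001→0 (0)
 44  010110101100011000010→0 (1)
 45  101101011000110000101→1 (1)
 46  011010110001100001011→0 (1)
 47  110101100011000010111→1 (0)
 48  101011000110000101110→1 (0)
 49  010110001100001011100→0 (0)
 50  101100011000010111000→1 (1)
 51  011000110000101110001→0 (0)
 52  110001100001011100010→1 (0)
 53  100011000010111000100→1 (1)
 54  000110000101110001001→0 (0)
 55  001100001011100010010→0 (1)
 56  011000010111000100101→0 (0)
 57  110000101110001001010→1 (0)
 58  100001011100010010100→1 (1)
 59  000010111000100101001→0 (0)
 60  000101110001001010010→0 (1)
 61  001011100010010100101→0 (0)
 62  010111000100101001010→0 (1)
 63  101110001001010010101→1 (1)
 64  011100010010100101011→0 (1)
 65  111000100101001010111→1 (0)
 66  110001001010010101110→1 (0)
 67  100010010100101011100→1 (1)
 68  000100101001010111001→0 (0)
 69  001001010010101110010→0 (1)
 70  010010100101011100101→0 (0)
 71  100101001010111001010→1 (0)
 72  001010010101110010100→0 (0)
 73  010100101011100101000→0 (0)
 74  101001010111001010000→1 (1)
 75  010010101110010100001→0 (0)
 76  100101011100101000010→1 (0)
 77  001010111001010000100→0 (0)
 78  010101110010100001000→0 (0)
 79  101011100101000010000→1 (1)
 80  010111001010000100001→0 (0)
 81  101110010100001000010→1 (0)
 82  011100101000010000100→0 (0)
 83  111001010000100001000→1 (1)
 84  110010100001000010001→1 (1)
 85  100101000010000100011→1 (0)
 86  001010000100001000110→0 (1)
 87  010100001000010001101→0 (0)
 88  101000010000100011010→1 (0)
 89  010000100001000110100→0 (0)
 90  100001000010001101000→1 (1)
 91  000010000100011010001→0 (0)
 92  000100001000110100010→0 (1)
 93  001000010001101000101→0 (0)
 94  010000100011010001010→0 (1)
 95  100001000110100010101→1 (1)
 96  000010001101000101011→0 (1)
 97  000100011010001010111→0 (1)
 98  001000110100010101111→0 (1)

010111111101101010011101100110001110111100100101101011000110000101110001001010010101110010100001000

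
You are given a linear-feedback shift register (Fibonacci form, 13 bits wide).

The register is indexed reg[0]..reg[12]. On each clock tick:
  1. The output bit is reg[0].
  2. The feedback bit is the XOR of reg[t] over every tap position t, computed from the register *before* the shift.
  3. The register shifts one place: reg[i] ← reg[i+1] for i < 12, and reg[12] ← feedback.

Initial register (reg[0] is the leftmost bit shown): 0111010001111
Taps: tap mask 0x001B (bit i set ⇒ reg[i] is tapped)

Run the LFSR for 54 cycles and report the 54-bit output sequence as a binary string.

step | reg (before) | out | fb
   0 | 0111010001111 | 0 | 0
   1 | 1110100011110 | 1 | 1
   2 | 1101000111101 | 1 | 1
   3 | 1010001111011 | 1 | 1
   4 | 0100011110111 | 0 | 1
   5 | 1000111101111 | 1 | 0
   6 | 0001111011110 | 0 | 0
   7 | 0011110111100 | 0 | 0
   8 | 0111101111000 | 0 | 1
   9 | 1111011110001 | 1 | 1
  10 | 1110111100011 | 1 | 1
  11 | 1101111000111 | 1 | 0
  12 | 1011110001110 | 1 | 1
  13 | 0111100011101 | 0 | 1
  14 | 1111000111011 | 1 | 1
  15 | 1110001110111 | 1 | 0
  16 | 1100011101110 | 1 | 0
  17 | 1000111011100 | 1 | 0
  18 | 0001110111000 | 0 | 0
  19 | 0011101110000 | 0 | 0
  20 | 0111011100000 | 0 | 0
  21 | 1110111000000 | 1 | 1
  22 | 1101110000001 | 1 | 0
  23 | 1011100000010 | 1 | 1
  24 | 0111000000101 | 0 | 0
  25 | 1110000001010 | 1 | 0
  26 | 1100000010100 | 1 | 0
  27 | 1000000101000 | 1 | 1
  28 | 0000001010001 | 0 | 0
  29 | 0000010100010 | 0 | 0
  30 | 0000101000100 | 0 | 1
  31 | 0001010001001 | 0 | 1
  32 | 0010100010011 | 0 | 1
  33 | 0101000100111 | 0 | 0
  34 | 1010001001110 | 1 | 1
  35 | 0100010011101 | 0 | 1
  36 | 1000100111011 | 1 | 0
  37 | 0001001110110 | 0 | 1
  38 | 0010011101101 | 0 | 0
  39 | 0100111011010 | 0 | 0
  40 | 1001110110100 | 1 | 1
  41 | 0011101101001 | 0 | 0
  42 | 0111011010010 | 0 | 0
  43 | 1110110100100 | 1 | 1
  44 | 1101101001001 | 1 | 0
  45 | 1011010010010 | 1 | 0
  46 | 0110100100100 | 0 | 0
  47 | 1101001001000 | 1 | 1
  48 | 1010010010001 | 1 | 1
  49 | 0100100100011 | 0 | 0
  50 | 1001001000110 | 1 | 0
  51 | 0010010001100 | 0 | 0
  52 | 0100100011000 | 0 | 0
  53 | 1001000110000 | 1 | 0

011101000111101111000111011100000010100010011101101001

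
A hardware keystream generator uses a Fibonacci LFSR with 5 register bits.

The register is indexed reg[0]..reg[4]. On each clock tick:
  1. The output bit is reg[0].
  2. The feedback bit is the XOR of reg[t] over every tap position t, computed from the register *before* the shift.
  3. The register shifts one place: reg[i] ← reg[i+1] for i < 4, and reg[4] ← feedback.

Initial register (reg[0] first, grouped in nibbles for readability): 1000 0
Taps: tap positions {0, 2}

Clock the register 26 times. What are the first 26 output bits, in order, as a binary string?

k : reg_k → out_k, fb_k
0: 10000 → 1, fb=1
1: 00001 → 0, fb=0
2: 00010 → 0, fb=0
3: 00100 → 0, fb=1
4: 01001 → 0, fb=0
5: 10010 → 1, fb=1
6: 00101 → 0, fb=1
7: 01011 → 0, fb=0
8: 10110 → 1, fb=0
9: 01100 → 0, fb=1
10: 11001 → 1, fb=1
11: 10011 → 1, fb=1
12: 00111 → 0, fb=1
13: 01111 → 0, fb=1
14: 11111 → 1, fb=0
15: 11110 → 1, fb=0
16: 11100 → 1, fb=0
17: 11000 → 1, fb=1
18: 10001 → 1, fb=1
19: 00011 → 0, fb=0
20: 00110 → 0, fb=1
21: 01101 → 0, fb=1
22: 11011 → 1, fb=1
23: 10111 → 1, fb=0
24: 01110 → 0, fb=1
25: 11101 → 1, fb=0

10000100101100111110001101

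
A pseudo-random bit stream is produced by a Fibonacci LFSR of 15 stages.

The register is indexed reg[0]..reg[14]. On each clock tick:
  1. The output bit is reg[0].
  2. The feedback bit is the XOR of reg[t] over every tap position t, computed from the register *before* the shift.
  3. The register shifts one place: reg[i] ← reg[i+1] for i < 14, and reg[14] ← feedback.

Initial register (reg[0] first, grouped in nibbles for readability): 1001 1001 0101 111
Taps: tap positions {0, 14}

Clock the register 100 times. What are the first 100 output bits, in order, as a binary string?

k : reg_k → out_k, fb_k
0: 100110010101111 → 1, fb=0
1: 001100101011110 → 0, fb=0
2: 011001010111100 → 0, fb=0
3: 110010101111000 → 1, fb=1
4: 100101011110001 → 1, fb=0
5: 001010111100010 → 0, fb=0
6: 010101111000100 → 0, fb=0
7: 101011110001000 → 1, fb=1
8: 010111100010001 → 0, fb=1
9: 101111000100011 → 1, fb=0
10: 011110001000110 → 0, fb=0
11: 111100010001100 → 1, fb=1
12: 111000100011001 → 1, fb=0
13: 110001000110010 → 1, fb=1
14: 100010001100101 → 1, fb=0
15: 000100011001010 → 0, fb=0
16: 001000110010100 → 0, fb=0
17: 010001100101000 → 0, fb=0
18: 100011001010000 → 1, fb=1
19: 000110010100001 → 0, fb=1
20: 001100101000011 → 0, fb=1
21: 011001010000111 → 0, fb=1
22: 110010100001111 → 1, fb=0
23: 100101000011110 → 1, fb=1
24: 001010000111101 → 0, fb=1
25: 010100001111011 → 0, fb=1
26: 101000011110111 → 1, fb=0
27: 010000111101110 → 0, fb=0
28: 100001111011100 → 1, fb=1
29: 000011110111001 → 0, fb=1
30: 000111101110011 → 0, fb=1
31: 001111011100111 → 0, fb=1
32: 011110111001111 → 0, fb=1
33: 111101110011111 → 1, fb=0
34: 111011100111110 → 1, fb=1
35: 110111001111101 → 1, fb=0
36: 101110011111010 → 1, fb=1
37: 011100111110101 → 0, fb=1
38: 111001111101011 → 1, fb=0
39: 110011111010110 → 1, fb=1
40: 100111110101101 → 1, fb=0
41: 001111101011010 → 0, fb=0
42: 011111010110100 → 0, fb=0
43: 111110101101000 → 1, fb=1
44: 111101011010001 → 1, fb=0
45: 111010110100010 → 1, fb=1
46: 110101101000101 → 1, fb=0
47: 101011010001010 → 1, fb=1
48: 010110100010101 → 0, fb=1
49: 101101000101011 → 1, fb=0
50: 011010001010110 → 0, fb=0
51: 110100010101100 → 1, fb=1
52: 101000101011001 → 1, fb=0
53: 010001010110010 → 0, fb=0
54: 100010101100100 → 1, fb=1
55: 000101011001001 → 0, fb=1
56: 001010110010011 → 0, fb=1
57: 010101100100111 → 0, fb=1
58: 101011001001111 → 1, fb=0
59: 010110010011110 → 0, fb=0
60: 101100100111100 → 1, fb=1
61: 011001001111001 → 0, fb=1
62: 110010011110011 → 1, fb=0
63: 100100111100110 → 1, fb=1
64: 001001111001101 → 0, fb=1
65: 010011110011011 → 0, fb=1
66: 100111100110111 → 1, fb=0
67: 001111001101110 → 0, fb=0
68: 011110011011100 → 0, fb=0
69: 111100110111000 → 1, fb=1
70: 111001101110001 → 1, fb=0
71: 110011011100010 → 1, fb=1
72: 100110111000101 → 1, fb=0
73: 001101110001010 → 0, fb=0
74: 011011100010100 → 0, fb=0
75: 110111000101000 → 1, fb=1
76: 101110001010001 → 1, fb=0
77: 011100010100010 → 0, fb=0
78: 111000101000100 → 1, fb=1
79: 110001010001001 → 1, fb=0
80: 100010100010010 → 1, fb=1
81: 000101000100101 → 0, fb=1
82: 001010001001011 → 0, fb=1
83: 010100010010111 → 0, fb=1
84: 101000100101111 → 1, fb=0
85: 010001001011110 → 0, fb=0
86: 100010010111100 → 1, fb=1
87: 000100101111001 → 0, fb=1
88: 001001011110011 → 0, fb=1
89: 010010111100111 → 0, fb=1
90: 100101111001111 → 1, fb=0
91: 001011110011110 → 0, fb=0
92: 010111100111100 → 0, fb=0
93: 101111001111000 → 1, fb=1
94: 011110011110001 → 0, fb=1
95: 111100111100011 → 1, fb=0
96: 111001111000110 → 1, fb=1
97: 110011110001101 → 1, fb=0
98: 100111100011010 → 1, fb=1
99: 001111000110101 → 0, fb=1

1001100101011110001000110010100001111011100111110101101000101011001001111001101110001010001001011110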